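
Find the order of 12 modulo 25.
Powers of 12 mod 25: 12^1≡12, 12^2≡19, 12^3≡3, 12^4≡11, 12^5≡7, 12^6≡9, 12^7≡8, 12^8≡21, 12^9≡2, 12^10≡24, 12^11≡13, 12^12≡6, 12^13≡22, 12^14≡14, 12^15≡18, 12^16≡16, 12^17≡17, 12^18≡4, 12^19≡23, 12^20≡1. Order = 20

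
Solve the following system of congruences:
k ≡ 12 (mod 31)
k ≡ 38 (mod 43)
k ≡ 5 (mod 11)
9498

Using the Chinese Remainder Theorem:
M = product of moduli = 14663
For equation 1: M_1 = 473, 473 ≡ 8 (mod 31), inverse of 473 mod 31 is 4 (check: 8 × 4 = 32 ≡ 1 (mod 31))
For equation 2: M_2 = 341, 341 ≡ 40 (mod 43), inverse of 341 mod 43 is 14 (check: 40 × 14 = 560 ≡ 1 (mod 43))
For equation 3: M_3 = 1333, 1333 ≡ 2 (mod 11), inverse of 1333 mod 11 is 6 (check: 2 × 6 = 12 ≡ 1 (mod 11))
Combine: k ≡ Σ r_i×M_i×(M_i⁻¹ mod m_i) = 12×473×4 + 38×341×14 + 5×1333×6 = 22704 + 181412 + 39990 = 244106
244106 mod 14663 = 9498
k ≡ 9498 (mod 14663)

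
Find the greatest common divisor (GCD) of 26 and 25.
1

Using the Euclidean algorithm:
26 = 1 × 25 + 1
25 = 25 × 1 + 0

GCD(26, 25) = 1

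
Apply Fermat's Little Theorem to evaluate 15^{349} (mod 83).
20

By Fermat's Little Theorem, a^(p-1) ≡ 1 (mod p) for prime p and gcd(a, p) = 1
Here p = 83, so 15^82 ≡ 1 (mod 83)
We can reduce the exponent: 349 mod 82 = 21
So 15^349 ≡ 15^21 (mod 83)
Computing: 15^21 mod 83 = 20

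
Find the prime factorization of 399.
3 × 7 × 19

Divide by primes starting from smallest:
399 ÷ 3 = 133
133 ÷ 7 = 19
19 ÷ 19 = 1

399 = 3 × 7 × 19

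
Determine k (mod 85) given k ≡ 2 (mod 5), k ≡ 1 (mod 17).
52

Using the Chinese Remainder Theorem:
M = product of moduli = 85
For equation 1: M_1 = 17, 17 ≡ 2 (mod 5), inverse of 17 mod 5 is 3 (check: 2 × 3 = 6 ≡ 1 (mod 5))
For equation 2: M_2 = 5, 5 ≡ 5 (mod 17), inverse of 5 mod 17 is 7 (check: 5 × 7 = 35 ≡ 1 (mod 17))
Combine: k ≡ Σ r_i×M_i×(M_i⁻¹ mod m_i) = 2×17×3 + 1×5×7 = 102 + 35 = 137
137 mod 85 = 52
k ≡ 52 (mod 85)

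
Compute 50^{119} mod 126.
92

Using successive squaring:
Binary expansion of 119: 1110111
Powers of 50 mod 126 (each is the square of the previous):
  50^1 ≡ 50 (mod 126)
  50^2 ≡ 50² = 2500 ≡ 106 (mod 126)
  50^4 ≡ 106² = 11236 ≡ 22 (mod 126)
  50^8 ≡ 22² = 484 ≡ 106 (mod 126)
  50^16 ≡ 106² = 11236 ≡ 22 (mod 126)
  50^32 ≡ 22² = 484 ≡ 106 (mod 126)
  50^64 ≡ 106² = 11236 ≡ 22 (mod 126)
119 = 64 + 32 + 16 + 4 + 2 + 1, so 50^119 = 50^64 × 50^32 × 50^16 × 50^4 × 50^2 × 50^1 ≡ 22 × 106 × 22 × 22 × 106 × 50 (mod 126)
Multiplying step by step:
  22 × 106 = 2332 ≡ 64 (mod 126)
  64 × 22 = 1408 ≡ 22 (mod 126)
  22 × 22 = 484 ≡ 106 (mod 126)
  106 × 106 = 11236 ≡ 22 (mod 126)
  22 × 50 = 1100 ≡ 92 (mod 126)
Result: 50^119 ≡ 92 (mod 126)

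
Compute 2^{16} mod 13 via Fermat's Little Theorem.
3

By Fermat's Little Theorem, a^(p-1) ≡ 1 (mod p) for prime p and gcd(a, p) = 1
Here p = 13, so 2^12 ≡ 1 (mod 13)
We can reduce the exponent: 16 mod 12 = 4
So 2^16 ≡ 2^4 (mod 13)
Computing: 2^4 mod 13 = 3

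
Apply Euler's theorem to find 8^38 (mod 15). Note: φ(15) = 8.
By Euler: 8^{8} ≡ 1 (mod 15) since gcd(8, 15) = 1. 38 = 4×8 + 6. So 8^{38} ≡ 8^{6} ≡ 4 (mod 15)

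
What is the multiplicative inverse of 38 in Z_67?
38^(-1) ≡ 30 (mod 67). Verification: 38 × 30 = 1140 ≡ 1 (mod 67)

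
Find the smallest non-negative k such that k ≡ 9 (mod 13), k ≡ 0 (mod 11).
22

Using the Chinese Remainder Theorem:
M = product of moduli = 143
For equation 1: M_1 = 11, 11 ≡ 11 (mod 13), inverse of 11 mod 13 is 6 (check: 11 × 6 = 66 ≡ 1 (mod 13))
For equation 2: M_2 = 13, 13 ≡ 2 (mod 11), inverse of 13 mod 11 is 6 (check: 2 × 6 = 12 ≡ 1 (mod 11))
Combine: k ≡ Σ r_i×M_i×(M_i⁻¹ mod m_i) = 9×11×6 + 0×13×6 = 594 + 0 = 594
594 mod 143 = 22
k ≡ 22 (mod 143)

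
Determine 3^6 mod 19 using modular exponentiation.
6 = 4 + 2 (binary 110). Repeated squaring mod 19: 3^1 ≡ 3; 3^2 ≡ 3² = 9 ≡ 9; 3^4 ≡ 9² = 81 ≡ 5. Multiply: 3^6 = 3^4 × 3^2 ≡ 5 × 9 (mod 19): 5 × 9 = 45 ≡ 7. So 3^6 ≡ 7 (mod 19).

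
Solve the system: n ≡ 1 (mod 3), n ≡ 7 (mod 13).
M = 3 × 13 = 39. M₁ = 13, y₁ ≡ 1 (mod 3). M₂ = 3, y₂ ≡ 9 (mod 13). n = 1×13×1 + 7×3×9 ≡ 7 (mod 39)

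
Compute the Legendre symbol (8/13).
(8/13) = 8^{6} mod 13 = -1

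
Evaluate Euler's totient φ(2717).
2160

Prime factorization: 2717 = 11 × 13 × 19
Using the formula φ(n) = n × Π(1 - 1/p) for each prime factor p:
φ(2717) = 2717 × (1 - 1/11) × (1 - 1/13) × (1 - 1/19)
φ(2717) = 2160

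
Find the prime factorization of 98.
2 × 7^2

Divide by primes starting from smallest:
98 ÷ 2 = 49
49 ÷ 7 = 7
7 ÷ 7 = 1

98 = 2 × 7^2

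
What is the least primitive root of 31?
3

A primitive root g modulo p has order p-1 = 30
Prime divisors of 30: [2, 3, 5]
g is a primitive root iff g^(30/q) ≢ 1 (mod 31) for each prime divisor q
Testing small values:
  g = 2: 2^15 ≡ 1, 2^10 ≡ 1, 2^6 ≡ 2 (mod 31) → 2^15 ≡ 1, not primitive root
  g = 3: 3^15 ≡ 30, 3^10 ≡ 25, 3^6 ≡ 16 (mod 31) → none is 1, primitive root!
The smallest primitive root is 3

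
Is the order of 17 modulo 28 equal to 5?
No, the actual order is 6, not 5.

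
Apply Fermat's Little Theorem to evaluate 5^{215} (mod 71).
1

By Fermat's Little Theorem, a^(p-1) ≡ 1 (mod p) for prime p and gcd(a, p) = 1
Here p = 71, so 5^70 ≡ 1 (mod 71)
We can reduce the exponent: 215 mod 70 = 5
So 5^215 ≡ 5^5 (mod 71)
Computing: 5^5 mod 71 = 1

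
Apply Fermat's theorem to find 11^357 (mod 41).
By Fermat: 11^{40} ≡ 1 (mod 41). 357 = 8×40 + 37. So 11^{357} ≡ 11^{37} ≡ 13 (mod 41)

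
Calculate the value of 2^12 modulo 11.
Using Fermat: 2^{10} ≡ 1 (mod 11). 12 ≡ 2 (mod 10). So 2^{12} ≡ 2^{2} ≡ 4 (mod 11)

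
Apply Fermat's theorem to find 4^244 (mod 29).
By Fermat: 4^{28} ≡ 1 (mod 29). 244 ≡ 20 (mod 28). So 4^{244} ≡ 4^{20} ≡ 7 (mod 29)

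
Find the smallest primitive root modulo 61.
2

A primitive root g modulo p has order p-1 = 60
Prime divisors of 60: [2, 3, 5]
g is a primitive root iff g^(60/q) ≢ 1 (mod 61) for each prime divisor q
Testing small values:
  g = 2: 2^30 ≡ 60, 2^20 ≡ 47, 2^12 ≡ 9 (mod 61) → none is 1, primitive root!
The smallest primitive root is 2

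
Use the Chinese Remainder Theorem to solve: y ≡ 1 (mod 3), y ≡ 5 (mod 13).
M = 3 × 13 = 39. M₁ = 13, y₁ ≡ 1 (mod 3). M₂ = 3, y₂ ≡ 9 (mod 13). y = 1×13×1 + 5×3×9 ≡ 31 (mod 39)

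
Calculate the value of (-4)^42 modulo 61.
Using repeated squaring. (-4) ≡ 57 (mod 61). 42 = 32 + 8 + 2 (binary 101010). Repeated squaring mod 61: 57^1 ≡ 57; 57^2 ≡ 57² = 3249 ≡ 16; 57^4 ≡ 16² = 256 ≡ 12; 57^8 ≡ 12² = 144 ≡ 22; 57^16 ≡ 22² = 484 ≡ 57; 57^32 ≡ 57² = 3249 ≡ 16. Multiply: (-4)^42 ≡ 57^32 × 57^8 × 57^2 ≡ 16 × 22 × 16 (mod 61): 16 × 22 = 352 ≡ 47; 47 × 16 = 752 ≡ 20. So (-4)^42 ≡ 20 (mod 61).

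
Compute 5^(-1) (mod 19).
5^(-1) ≡ 4 (mod 19). Verification: 5 × 4 = 20 ≡ 1 (mod 19)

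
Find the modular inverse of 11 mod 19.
11^(-1) ≡ 7 (mod 19). Verification: 11 × 7 = 77 ≡ 1 (mod 19)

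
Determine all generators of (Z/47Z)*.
Primitive roots mod 47: {5, 10, 11, 13, 15, 19, 20, 22, 23, 26, 29, 30, 31, 33, 35, 38, 39, 40, 41, 43, 44, 45}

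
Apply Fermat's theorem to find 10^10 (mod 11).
By Fermat's Little Theorem, 10^{10} ≡ 1 (mod 11) since 11 is prime and gcd(10, 11) = 1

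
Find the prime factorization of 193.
193

Divide by primes starting from smallest:
193 ÷ 193 = 1

193 = 193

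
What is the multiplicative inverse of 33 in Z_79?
12

Using Extended Euclidean Algorithm:
gcd(33, 79) = 1
Bezout coefficients: 33 × 12 + 79 × -5 = 1
So 33 × 12 ≡ 1 (mod 79)
The inverse is 12 mod 79 = 12
Verification: 33 × 12 = 396 = 5 × 79 + 1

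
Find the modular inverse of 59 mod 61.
59^(-1) ≡ 30 (mod 61). Verification: 59 × 30 = 1770 ≡ 1 (mod 61)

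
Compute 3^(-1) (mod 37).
3^(-1) ≡ 25 (mod 37). Verification: 3 × 25 = 75 ≡ 1 (mod 37)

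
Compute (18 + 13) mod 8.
7

(18 + 13) = 31
31 mod 8 = 7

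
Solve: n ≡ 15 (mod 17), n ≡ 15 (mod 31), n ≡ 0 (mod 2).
M = 17 × 31 × 2 = 1054. M₁ = 62, y₁ ≡ 14 (mod 17). M₂ = 34, y₂ ≡ 21 (mod 31). M₃ = 527, y₃ ≡ 1 (mod 2). n = 15×62×14 + 15×34×21 + 0×527×1 ≡ 542 (mod 1054)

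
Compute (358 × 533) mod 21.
8

(358 × 533) = 190814
190814 mod 21 = 8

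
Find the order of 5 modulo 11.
Powers of 5 mod 11: 5^1≡5, 5^2≡3, 5^3≡4, 5^4≡9, 5^5≡1. Order = 5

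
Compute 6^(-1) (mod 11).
2

Using Extended Euclidean Algorithm:
gcd(6, 11) = 1
Bezout coefficients: 6 × 2 + 11 × -1 = 1
So 6 × 2 ≡ 1 (mod 11)
The inverse is 2 mod 11 = 2
Verification: 6 × 2 = 12 = 1 × 11 + 1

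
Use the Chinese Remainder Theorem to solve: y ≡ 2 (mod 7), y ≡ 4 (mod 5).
9

Using the Chinese Remainder Theorem:
M = product of moduli = 35
For equation 1: M_1 = 5, 5 ≡ 5 (mod 7), inverse of 5 mod 7 is 3 (check: 5 × 3 = 15 ≡ 1 (mod 7))
For equation 2: M_2 = 7, 7 ≡ 2 (mod 5), inverse of 7 mod 5 is 3 (check: 2 × 3 = 6 ≡ 1 (mod 5))
Combine: y ≡ Σ r_i×M_i×(M_i⁻¹ mod m_i) = 2×5×3 + 4×7×3 = 30 + 84 = 114
114 mod 35 = 9
y ≡ 9 (mod 35)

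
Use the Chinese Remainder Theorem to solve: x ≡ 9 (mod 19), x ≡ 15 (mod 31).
294

Using the Chinese Remainder Theorem:
M = product of moduli = 589
For equation 1: M_1 = 31, 31 ≡ 12 (mod 19), inverse of 31 mod 19 is 8 (check: 12 × 8 = 96 ≡ 1 (mod 19))
For equation 2: M_2 = 19, 19 ≡ 19 (mod 31), inverse of 19 mod 31 is 18 (check: 19 × 18 = 342 ≡ 1 (mod 31))
Combine: x ≡ Σ r_i×M_i×(M_i⁻¹ mod m_i) = 9×31×8 + 15×19×18 = 2232 + 5130 = 7362
7362 mod 589 = 294
x ≡ 294 (mod 589)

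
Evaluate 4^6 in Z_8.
6 = 4 + 2 (binary 110). Repeated squaring mod 8: 4^1 ≡ 4; 4^2 ≡ 4² = 16 ≡ 0; 4^4 ≡ 0² = 0 ≡ 0. Multiply: 4^6 = 4^4 × 4^2 ≡ 0 × 0 (mod 8): 0 × 0 = 0 ≡ 0. So 4^6 ≡ 0 (mod 8).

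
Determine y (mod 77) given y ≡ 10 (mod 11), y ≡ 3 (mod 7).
10

Using the Chinese Remainder Theorem:
M = product of moduli = 77
For equation 1: M_1 = 7, 7 ≡ 7 (mod 11), inverse of 7 mod 11 is 8 (check: 7 × 8 = 56 ≡ 1 (mod 11))
For equation 2: M_2 = 11, 11 ≡ 4 (mod 7), inverse of 11 mod 7 is 2 (check: 4 × 2 = 8 ≡ 1 (mod 7))
Combine: y ≡ Σ r_i×M_i×(M_i⁻¹ mod m_i) = 10×7×8 + 3×11×2 = 560 + 66 = 626
626 mod 77 = 10
y ≡ 10 (mod 77)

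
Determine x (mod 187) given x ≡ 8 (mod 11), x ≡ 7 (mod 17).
41

Using the Chinese Remainder Theorem:
M = product of moduli = 187
For equation 1: M_1 = 17, 17 ≡ 6 (mod 11), inverse of 17 mod 11 is 2 (check: 6 × 2 = 12 ≡ 1 (mod 11))
For equation 2: M_2 = 11, 11 ≡ 11 (mod 17), inverse of 11 mod 17 is 14 (check: 11 × 14 = 154 ≡ 1 (mod 17))
Combine: x ≡ Σ r_i×M_i×(M_i⁻¹ mod m_i) = 8×17×2 + 7×11×14 = 272 + 1078 = 1350
1350 mod 187 = 41
x ≡ 41 (mod 187)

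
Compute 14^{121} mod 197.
14

Using successive squaring:
Binary expansion of 121: 1111001
Powers of 14 mod 197 (each is the square of the previous):
  14^1 ≡ 14 (mod 197)
  14^2 ≡ 14² = 196 ≡ 196 (mod 197)
  14^4 ≡ 196² = 38416 ≡ 1 (mod 197)
  14^8 ≡ 1² = 1 ≡ 1 (mod 197)
  14^16 ≡ 1² = 1 ≡ 1 (mod 197)
  14^32 ≡ 1² = 1 ≡ 1 (mod 197)
  14^64 ≡ 1² = 1 ≡ 1 (mod 197)
121 = 64 + 32 + 16 + 8 + 1, so 14^121 = 14^64 × 14^32 × 14^16 × 14^8 × 14^1 ≡ 1 × 1 × 1 × 1 × 14 (mod 197)
Multiplying step by step:
  1 × 1 = 1 ≡ 1 (mod 197)
  1 × 1 = 1 ≡ 1 (mod 197)
  1 × 1 = 1 ≡ 1 (mod 197)
  1 × 14 = 14 ≡ 14 (mod 197)
Result: 14^121 ≡ 14 (mod 197)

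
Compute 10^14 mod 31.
Using repeated squaring. 14 = 8 + 4 + 2 (binary 1110). Repeated squaring mod 31: 10^1 ≡ 10; 10^2 ≡ 10² = 100 ≡ 7; 10^4 ≡ 7² = 49 ≡ 18; 10^8 ≡ 18² = 324 ≡ 14. Multiply: 10^14 = 10^8 × 10^4 × 10^2 ≡ 14 × 18 × 7 (mod 31): 14 × 18 = 252 ≡ 4; 4 × 7 = 28 ≡ 28. So 10^14 ≡ 28 (mod 31).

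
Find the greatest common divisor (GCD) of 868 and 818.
2

Using the Euclidean algorithm:
868 = 1 × 818 + 50
818 = 16 × 50 + 18
50 = 2 × 18 + 14
18 = 1 × 14 + 4
14 = 3 × 4 + 2
4 = 2 × 2 + 0

GCD(868, 818) = 2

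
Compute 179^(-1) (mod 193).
179^(-1) ≡ 124 (mod 193). Verification: 179 × 124 = 22196 ≡ 1 (mod 193)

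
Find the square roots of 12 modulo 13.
The square roots of 12 mod 13 are 8 and 5. Verify: 8² = 64 ≡ 12 (mod 13)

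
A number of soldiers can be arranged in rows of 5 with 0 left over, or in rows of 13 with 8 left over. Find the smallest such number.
M = 5 × 13 = 65. M₁ = 13, y₁ ≡ 2 (mod 5). M₂ = 5, y₂ ≡ 8 (mod 13). r = 0×13×2 + 8×5×8 ≡ 60 (mod 65). The smallest positive such number is 60.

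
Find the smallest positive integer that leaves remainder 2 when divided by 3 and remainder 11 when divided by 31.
M = 3 × 31 = 93. M₁ = 31, y₁ ≡ 1 (mod 3). M₂ = 3, y₂ ≡ 21 (mod 31). m = 2×31×1 + 11×3×21 ≡ 11 (mod 93). The smallest positive such number is 11.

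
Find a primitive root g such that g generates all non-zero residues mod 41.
p - 1 = 40 has prime divisors 2, 5. h is a primitive root mod 41 iff h^(40/q) ≢ 1 (mod 41) for each such q.
h = 2: 2^20 ≡ 1, 2^8 ≡ 10 (mod 41); 2^20 ≡ 1, so not a primitive root.
h = 3: 3^20 ≡ 40, 3^8 ≡ 1 (mod 41); 3^8 ≡ 1, so not a primitive root.
h = 4: 4^20 ≡ 1, 4^8 ≡ 18 (mod 41); 4^20 ≡ 1, so not a primitive root.
h = 5: 5^20 ≡ 1, 5^8 ≡ 18 (mod 41); 5^20 ≡ 1, so not a primitive root.
h = 6: 6^20 ≡ 40, 6^8 ≡ 10 (mod 41); none is 1, so 6 has order 40 and is a primitive root.
The smallest primitive root mod 41 is g = 6.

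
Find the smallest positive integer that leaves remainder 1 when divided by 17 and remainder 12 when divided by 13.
M = 17 × 13 = 221. M₁ = 13, y₁ ≡ 4 (mod 17). M₂ = 17, y₂ ≡ 10 (mod 13). x = 1×13×4 + 12×17×10 ≡ 103 (mod 221). The smallest positive such number is 103.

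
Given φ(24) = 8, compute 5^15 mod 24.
By Euler: 5^{8} ≡ 1 (mod 24) since gcd(5, 24) = 1. 15 = 1×8 + 7. So 5^{15} ≡ 5^{7} ≡ 5 (mod 24)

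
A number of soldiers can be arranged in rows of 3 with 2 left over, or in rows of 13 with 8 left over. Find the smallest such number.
M = 3 × 13 = 39. M₁ = 13, y₁ ≡ 1 (mod 3). M₂ = 3, y₂ ≡ 9 (mod 13). m = 2×13×1 + 8×3×9 ≡ 8 (mod 39). The smallest positive such number is 8.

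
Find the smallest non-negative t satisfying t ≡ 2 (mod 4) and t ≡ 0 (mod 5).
M = 4 × 5 = 20. M₁ = 5, y₁ ≡ 1 (mod 4). M₂ = 4, y₂ ≡ 4 (mod 5). t = 2×5×1 + 0×4×4 ≡ 10 (mod 20)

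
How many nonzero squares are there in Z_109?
For prime 109, there are (p-1)/2 = (109-1)/2 = 54 quadratic residues (excluding 0).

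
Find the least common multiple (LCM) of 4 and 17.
68

First find GCD(4, 17) using the Euclidean algorithm:
4 = 0 × 17 + 4
17 = 4 × 4 + 1
4 = 4 × 1 + 0
GCD(4, 17) = 1

LCM formula: LCM(a, b) = (a × b) / GCD(a, b)
LCM(4, 17) = (4 × 17) / 1
LCM(4, 17) = 68 / 1
LCM(4, 17) = 68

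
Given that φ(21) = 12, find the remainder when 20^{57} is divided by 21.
By Euler: 20^{12} ≡ 1 (mod 21) since gcd(20, 21) = 1. 57 = 4×12 + 9. So 20^{57} ≡ 20^{9} ≡ 20 (mod 21)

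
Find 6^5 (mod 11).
5 = 4 + 1 (binary 101). Repeated squaring mod 11: 6^1 ≡ 6; 6^2 ≡ 6² = 36 ≡ 3; 6^4 ≡ 3² = 9 ≡ 9. Multiply: 6^5 = 6^4 × 6^1 ≡ 9 × 6 (mod 11): 9 × 6 = 54 ≡ 10. So 6^5 ≡ 10 (mod 11).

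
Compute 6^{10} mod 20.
16

Using successive squaring:
Binary expansion of 10: 1010
Powers of 6 mod 20 (each is the square of the previous):
  6^1 ≡ 6 (mod 20)
  6^2 ≡ 6² = 36 ≡ 16 (mod 20)
  6^4 ≡ 16² = 256 ≡ 16 (mod 20)
  6^8 ≡ 16² = 256 ≡ 16 (mod 20)
10 = 8 + 2, so 6^10 = 6^8 × 6^2 ≡ 16 × 16 (mod 20)
Multiplying step by step:
  16 × 16 = 256 ≡ 16 (mod 20)
Result: 6^10 ≡ 16 (mod 20)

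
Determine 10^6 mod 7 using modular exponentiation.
10 ≡ 3 (mod 7). 6 = 4 + 2 (binary 110). Repeated squaring mod 7: 3^1 ≡ 3; 3^2 ≡ 3² = 9 ≡ 2; 3^4 ≡ 2² = 4 ≡ 4. Multiply: 10^6 ≡ 3^4 × 3^2 ≡ 4 × 2 (mod 7): 4 × 2 = 8 ≡ 1. So 10^6 ≡ 1 (mod 7).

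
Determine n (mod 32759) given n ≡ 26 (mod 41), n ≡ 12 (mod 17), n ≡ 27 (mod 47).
13187

Using the Chinese Remainder Theorem:
M = product of moduli = 32759
For equation 1: M_1 = 799, 799 ≡ 20 (mod 41), inverse of 799 mod 41 is 39 (check: 20 × 39 = 780 ≡ 1 (mod 41))
For equation 2: M_2 = 1927, 1927 ≡ 6 (mod 17), inverse of 1927 mod 17 is 3 (check: 6 × 3 = 18 ≡ 1 (mod 17))
For equation 3: M_3 = 697, 697 ≡ 39 (mod 47), inverse of 697 mod 47 is 41 (check: 39 × 41 = 1599 ≡ 1 (mod 47))
Combine: n ≡ Σ r_i×M_i×(M_i⁻¹ mod m_i) = 26×799×39 + 12×1927×3 + 27×697×41 = 810186 + 69372 + 771579 = 1651137
1651137 mod 32759 = 13187
n ≡ 13187 (mod 32759)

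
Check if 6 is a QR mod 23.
By Euler's criterion: 6^{11} ≡ 1 (mod 23). Since this equals 1, 6 is a QR.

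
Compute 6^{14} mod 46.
32

Using successive squaring:
Binary expansion of 14: 1110
Powers of 6 mod 46 (each is the square of the previous):
  6^1 ≡ 6 (mod 46)
  6^2 ≡ 6² = 36 ≡ 36 (mod 46)
  6^4 ≡ 36² = 1296 ≡ 8 (mod 46)
  6^8 ≡ 8² = 64 ≡ 18 (mod 46)
14 = 8 + 4 + 2, so 6^14 = 6^8 × 6^4 × 6^2 ≡ 18 × 8 × 36 (mod 46)
Multiplying step by step:
  18 × 8 = 144 ≡ 6 (mod 46)
  6 × 36 = 216 ≡ 32 (mod 46)
Result: 6^14 ≡ 32 (mod 46)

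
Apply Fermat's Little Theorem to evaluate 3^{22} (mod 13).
3

By Fermat's Little Theorem, a^(p-1) ≡ 1 (mod p) for prime p and gcd(a, p) = 1
Here p = 13, so 3^12 ≡ 1 (mod 13)
We can reduce the exponent: 22 mod 12 = 10
So 3^22 ≡ 3^10 (mod 13)
Computing: 3^10 mod 13 = 3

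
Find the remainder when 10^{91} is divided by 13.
By Fermat: 10^{12} ≡ 1 (mod 13). 91 = 7×12 + 7. So 10^{91} ≡ 10^{7} ≡ 10 (mod 13)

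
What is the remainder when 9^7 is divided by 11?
7 = 4 + 2 + 1 (binary 111). Repeated squaring mod 11: 9^1 ≡ 9; 9^2 ≡ 9² = 81 ≡ 4; 9^4 ≡ 4² = 16 ≡ 5. Multiply: 9^7 = 9^4 × 9^2 × 9^1 ≡ 5 × 4 × 9 (mod 11): 5 × 4 = 20 ≡ 9; 9 × 9 = 81 ≡ 4. So 9^7 ≡ 4 (mod 11).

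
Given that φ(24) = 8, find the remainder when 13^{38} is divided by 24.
By Euler: 13^{8} ≡ 1 (mod 24) since gcd(13, 24) = 1. 38 = 4×8 + 6. So 13^{38} ≡ 13^{6} ≡ 1 (mod 24)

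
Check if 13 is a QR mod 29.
By Euler's criterion: 13^{14} ≡ 1 (mod 29). Since this equals 1, 13 is a QR.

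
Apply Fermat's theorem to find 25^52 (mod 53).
By Fermat's Little Theorem, 25^{52} ≡ 1 (mod 53) since 53 is prime and gcd(25, 53) = 1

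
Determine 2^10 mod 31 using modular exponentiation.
10 = 8 + 2 (binary 1010). Repeated squaring mod 31: 2^1 ≡ 2; 2^2 ≡ 2² = 4 ≡ 4; 2^4 ≡ 4² = 16 ≡ 16; 2^8 ≡ 16² = 256 ≡ 8. Multiply: 2^10 = 2^8 × 2^2 ≡ 8 × 4 (mod 31): 8 × 4 = 32 ≡ 1. So 2^10 ≡ 1 (mod 31).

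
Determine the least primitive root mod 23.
p - 1 = 22 has prime divisors 2, 11. h is a primitive root mod 23 iff h^(22/q) ≢ 1 (mod 23) for each such q.
h = 2: 2^11 ≡ 1, 2^2 ≡ 4 (mod 23); 2^11 ≡ 1, so not a primitive root.
h = 3: 3^11 ≡ 1, 3^2 ≡ 9 (mod 23); 3^11 ≡ 1, so not a primitive root.
h = 4: 4^11 ≡ 1, 4^2 ≡ 16 (mod 23); 4^11 ≡ 1, so not a primitive root.
h = 5: 5^11 ≡ 22, 5^2 ≡ 2 (mod 23); none is 1, so 5 has order 22 and is a primitive root.
The smallest primitive root mod 23 is g = 5.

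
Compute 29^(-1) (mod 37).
23

Using Extended Euclidean Algorithm:
gcd(29, 37) = 1
Bezout coefficients: 29 × -14 + 37 × 11 = 1
So 29 × -14 ≡ 1 (mod 37)
The inverse is -14 mod 37 = 23
Verification: 29 × 23 = 667 = 18 × 37 + 1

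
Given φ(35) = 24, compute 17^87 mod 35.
By Euler: 17^{24} ≡ 1 (mod 35) since gcd(17, 35) = 1. 87 = 3×24 + 15. So 17^{87} ≡ 17^{15} ≡ 13 (mod 35)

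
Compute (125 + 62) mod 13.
5

(125 + 62) = 187
187 mod 13 = 5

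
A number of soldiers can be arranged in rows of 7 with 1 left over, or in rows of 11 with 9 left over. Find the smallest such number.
M = 7 × 11 = 77. M₁ = 11, y₁ ≡ 2 (mod 7). M₂ = 7, y₂ ≡ 8 (mod 11). k = 1×11×2 + 9×7×8 ≡ 64 (mod 77). The smallest positive such number is 64.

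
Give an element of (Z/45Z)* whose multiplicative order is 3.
16 has order 3 mod 45 since 16^{3} ≡ 1 (mod 45) and no smaller power works.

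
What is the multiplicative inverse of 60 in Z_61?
60^(-1) ≡ 60 (mod 61). Verification: 60 × 60 = 3600 ≡ 1 (mod 61)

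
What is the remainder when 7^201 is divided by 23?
Using Fermat: 7^{22} ≡ 1 (mod 23). 201 ≡ 3 (mod 22). So 7^{201} ≡ 7^{3} ≡ 21 (mod 23)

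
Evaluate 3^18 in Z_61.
Using repeated squaring. 18 = 16 + 2 (binary 10010). Repeated squaring mod 61: 3^1 ≡ 3; 3^2 ≡ 3² = 9 ≡ 9; 3^4 ≡ 9² = 81 ≡ 20; 3^8 ≡ 20² = 400 ≡ 34; 3^16 ≡ 34² = 1156 ≡ 58. Multiply: 3^18 = 3^16 × 3^2 ≡ 58 × 9 (mod 61): 58 × 9 = 522 ≡ 34. So 3^18 ≡ 34 (mod 61).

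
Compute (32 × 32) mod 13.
10

(32 × 32) = 1024
1024 mod 13 = 10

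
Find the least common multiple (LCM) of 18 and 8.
72

First find GCD(18, 8) using the Euclidean algorithm:
18 = 2 × 8 + 2
8 = 4 × 2 + 0
GCD(18, 8) = 2

LCM formula: LCM(a, b) = (a × b) / GCD(a, b)
LCM(18, 8) = (18 × 8) / 2
LCM(18, 8) = 144 / 2
LCM(18, 8) = 72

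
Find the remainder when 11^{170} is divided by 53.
By Fermat: 11^{52} ≡ 1 (mod 53). 170 = 3×52 + 14. So 11^{170} ≡ 11^{14} ≡ 42 (mod 53)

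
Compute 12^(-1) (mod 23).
12^(-1) ≡ 2 (mod 23). Verification: 12 × 2 = 24 ≡ 1 (mod 23)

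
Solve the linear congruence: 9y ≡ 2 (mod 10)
8

Since gcd(9, 10) = 1 divides 2, a solution exists.
Multiply both sides by the inverse of 9 mod 10:
  9^(-1) mod 10 = 9
  x ≡ 9 × 2 ≡ 18 ≡ 8 (mod 10)
Verification: 9 × 8 = 72 = 7 × 10 + 2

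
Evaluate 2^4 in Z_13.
4 = 4 (binary 100). Repeated squaring mod 13: 2^1 ≡ 2; 2^2 ≡ 2² = 4 ≡ 4; 2^4 ≡ 4² = 16 ≡ 3. So 2^4 ≡ 3 (mod 13).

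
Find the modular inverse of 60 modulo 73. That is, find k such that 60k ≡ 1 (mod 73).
28

Using Extended Euclidean Algorithm:
gcd(60, 73) = 1
Bezout coefficients: 60 × 28 + 73 × -23 = 1
So 60 × 28 ≡ 1 (mod 73)
The inverse is 28 mod 73 = 28
Verification: 60 × 28 = 1680 = 23 × 73 + 1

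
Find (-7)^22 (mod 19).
Using Fermat: (-7)^{18} ≡ 1 (mod 19). 22 ≡ 4 (mod 18). So (-7)^{22} ≡ (-7)^{4} ≡ 7 (mod 19)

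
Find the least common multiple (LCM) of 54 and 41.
2214

First find GCD(54, 41) using the Euclidean algorithm:
54 = 1 × 41 + 13
41 = 3 × 13 + 2
13 = 6 × 2 + 1
2 = 2 × 1 + 0
GCD(54, 41) = 1

LCM formula: LCM(a, b) = (a × b) / GCD(a, b)
LCM(54, 41) = (54 × 41) / 1
LCM(54, 41) = 2214 / 1
LCM(54, 41) = 2214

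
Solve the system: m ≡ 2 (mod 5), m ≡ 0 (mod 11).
M = 5 × 11 = 55. M₁ = 11, y₁ ≡ 1 (mod 5). M₂ = 5, y₂ ≡ 9 (mod 11). m = 2×11×1 + 0×5×9 ≡ 22 (mod 55)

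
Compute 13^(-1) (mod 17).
4

Using Extended Euclidean Algorithm:
gcd(13, 17) = 1
Bezout coefficients: 13 × 4 + 17 × -3 = 1
So 13 × 4 ≡ 1 (mod 17)
The inverse is 4 mod 17 = 4
Verification: 13 × 4 = 52 = 3 × 17 + 1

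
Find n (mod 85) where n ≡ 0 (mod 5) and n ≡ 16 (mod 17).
M = 5 × 17 = 85. M₁ = 17, y₁ ≡ 3 (mod 5). M₂ = 5, y₂ ≡ 7 (mod 17). n = 0×17×3 + 16×5×7 ≡ 50 (mod 85)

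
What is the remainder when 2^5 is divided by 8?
5 = 4 + 1 (binary 101). Repeated squaring mod 8: 2^1 ≡ 2; 2^2 ≡ 2² = 4 ≡ 4; 2^4 ≡ 4² = 16 ≡ 0. Multiply: 2^5 = 2^4 × 2^1 ≡ 0 × 2 (mod 8): 0 × 2 = 0 ≡ 0. So 2^5 ≡ 0 (mod 8).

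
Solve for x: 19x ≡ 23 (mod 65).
32

Since gcd(19, 65) = 1 divides 23, a solution exists.
Multiply both sides by the inverse of 19 mod 65:
  19^(-1) mod 65 = 24
  x ≡ 24 × 23 ≡ 552 ≡ 32 (mod 65)
Verification: 19 × 32 = 608 = 9 × 65 + 23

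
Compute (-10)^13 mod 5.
Using repeated squaring. (-10) ≡ 0 (mod 5). 13 = 8 + 4 + 1 (binary 1101). Repeated squaring mod 5: 0^1 ≡ 0; 0^2 ≡ 0² = 0 ≡ 0; 0^4 ≡ 0² = 0 ≡ 0; 0^8 ≡ 0² = 0 ≡ 0. Multiply: (-10)^13 ≡ 0^8 × 0^4 × 0^1 ≡ 0 × 0 × 0 (mod 5): 0 × 0 = 0 ≡ 0; 0 × 0 = 0 ≡ 0. So (-10)^13 ≡ 0 (mod 5).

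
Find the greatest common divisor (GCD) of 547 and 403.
1

Using the Euclidean algorithm:
547 = 1 × 403 + 144
403 = 2 × 144 + 115
144 = 1 × 115 + 29
115 = 3 × 29 + 28
29 = 1 × 28 + 1
28 = 28 × 1 + 0

GCD(547, 403) = 1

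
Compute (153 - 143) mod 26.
10

(153 - 143) = 10
10 mod 26 = 10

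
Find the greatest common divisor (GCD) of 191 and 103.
1

Using the Euclidean algorithm:
191 = 1 × 103 + 88
103 = 1 × 88 + 15
88 = 5 × 15 + 13
15 = 1 × 13 + 2
13 = 6 × 2 + 1
2 = 2 × 1 + 0

GCD(191, 103) = 1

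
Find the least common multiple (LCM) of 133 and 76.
532

First find GCD(133, 76) using the Euclidean algorithm:
133 = 1 × 76 + 57
76 = 1 × 57 + 19
57 = 3 × 19 + 0
GCD(133, 76) = 19

LCM formula: LCM(a, b) = (a × b) / GCD(a, b)
LCM(133, 76) = (133 × 76) / 19
LCM(133, 76) = 10108 / 19
LCM(133, 76) = 532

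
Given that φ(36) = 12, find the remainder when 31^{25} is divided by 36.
By Euler: 31^{12} ≡ 1 (mod 36) since gcd(31, 36) = 1. 25 = 2×12 + 1. So 31^{25} ≡ 31^{1} ≡ 31 (mod 36)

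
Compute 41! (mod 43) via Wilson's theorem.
(42)! = (41)! × (42) ≡ -1 (mod 43). So (41)! ≡ -1 × (42)^(-1) ≡ (-1)×(-1) = 1 (mod 43)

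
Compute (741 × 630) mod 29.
17

(741 × 630) = 466830
466830 mod 29 = 17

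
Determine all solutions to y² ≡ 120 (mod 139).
The square roots of 120 mod 139 are 113 and 26. Verify: 113² = 12769 ≡ 120 (mod 139)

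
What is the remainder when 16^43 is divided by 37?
Using Fermat: 16^{36} ≡ 1 (mod 37). 43 ≡ 7 (mod 36). So 16^{43} ≡ 16^{7} ≡ 12 (mod 37)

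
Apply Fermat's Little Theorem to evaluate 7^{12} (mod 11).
5

By Fermat's Little Theorem, a^(p-1) ≡ 1 (mod p) for prime p and gcd(a, p) = 1
Here p = 11, so 7^10 ≡ 1 (mod 11)
We can reduce the exponent: 12 mod 10 = 2
So 7^12 ≡ 7^2 (mod 11)
Computing: 7^2 mod 11 = 5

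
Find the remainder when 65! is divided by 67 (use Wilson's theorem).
(66)! = (65)! × (66) ≡ -1 (mod 67). So (65)! ≡ -1 × (66)^(-1) ≡ (-1)×(-1) = 1 (mod 67)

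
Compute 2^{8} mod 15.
1

Using successive squaring:
Binary expansion of 8: 1000
Powers of 2 mod 15 (each is the square of the previous):
  2^1 ≡ 2 (mod 15)
  2^2 ≡ 2² = 4 ≡ 4 (mod 15)
  2^4 ≡ 4² = 16 ≡ 1 (mod 15)
  2^8 ≡ 1² = 1 ≡ 1 (mod 15)
8 is a power of 2, so 2^8 is the last square: ≡ 1 (mod 15)
Result: 2^8 ≡ 1 (mod 15)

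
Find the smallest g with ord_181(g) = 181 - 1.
p - 1 = 180 has prime divisors 2, 3, 5. h is a primitive root mod 181 iff h^(180/q) ≢ 1 (mod 181) for each such q.
h = 2: 2^90 ≡ 180, 2^60 ≡ 48, 2^36 ≡ 59 (mod 181); none is 1, so 2 has order 180 and is a primitive root.
The smallest primitive root mod 181 is g = 2.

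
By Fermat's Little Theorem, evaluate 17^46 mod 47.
By Fermat's Little Theorem, 17^{46} ≡ 1 (mod 47) since 47 is prime and gcd(17, 47) = 1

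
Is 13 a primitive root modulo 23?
No

To verify, check if 13^(22/q) ≢ 1 (mod 23) for each prime divisor q of 22
Divisors of 22 = 22: [1, 2, 11, 22]
  13^(22/2) = 13^11 ≡ 1 (mod 23)
  13^(22/11) = 13^2 ≡ 8 (mod 23)
Conclusion: 13 is not a primitive root modulo 23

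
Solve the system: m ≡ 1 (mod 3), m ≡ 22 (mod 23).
M = 3 × 23 = 69. M₁ = 23, y₁ ≡ 2 (mod 3). M₂ = 3, y₂ ≡ 8 (mod 23). m = 1×23×2 + 22×3×8 ≡ 22 (mod 69)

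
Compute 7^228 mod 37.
Using Fermat: 7^{36} ≡ 1 (mod 37). 228 ≡ 12 (mod 36). So 7^{228} ≡ 7^{12} ≡ 10 (mod 37)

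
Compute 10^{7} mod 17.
5

Using successive squaring:
Binary expansion of 7: 111
Powers of 10 mod 17 (each is the square of the previous):
  10^1 ≡ 10 (mod 17)
  10^2 ≡ 10² = 100 ≡ 15 (mod 17)
  10^4 ≡ 15² = 225 ≡ 4 (mod 17)
7 = 4 + 2 + 1, so 10^7 = 10^4 × 10^2 × 10^1 ≡ 4 × 15 × 10 (mod 17)
Multiplying step by step:
  4 × 15 = 60 ≡ 9 (mod 17)
  9 × 10 = 90 ≡ 5 (mod 17)
Result: 10^7 ≡ 5 (mod 17)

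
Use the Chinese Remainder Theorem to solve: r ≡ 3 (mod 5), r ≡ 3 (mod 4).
M = 5 × 4 = 20. M₁ = 4, y₁ ≡ 4 (mod 5). M₂ = 5, y₂ ≡ 1 (mod 4). r = 3×4×4 + 3×5×1 ≡ 3 (mod 20)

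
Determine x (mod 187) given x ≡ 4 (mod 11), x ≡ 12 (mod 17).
114

Using the Chinese Remainder Theorem:
M = product of moduli = 187
For equation 1: M_1 = 17, 17 ≡ 6 (mod 11), inverse of 17 mod 11 is 2 (check: 6 × 2 = 12 ≡ 1 (mod 11))
For equation 2: M_2 = 11, 11 ≡ 11 (mod 17), inverse of 11 mod 17 is 14 (check: 11 × 14 = 154 ≡ 1 (mod 17))
Combine: x ≡ Σ r_i×M_i×(M_i⁻¹ mod m_i) = 4×17×2 + 12×11×14 = 136 + 1848 = 1984
1984 mod 187 = 114
x ≡ 114 (mod 187)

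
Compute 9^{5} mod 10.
9

Using successive squaring:
Binary expansion of 5: 101
Powers of 9 mod 10 (each is the square of the previous):
  9^1 ≡ 9 (mod 10)
  9^2 ≡ 9² = 81 ≡ 1 (mod 10)
  9^4 ≡ 1² = 1 ≡ 1 (mod 10)
5 = 4 + 1, so 9^5 = 9^4 × 9^1 ≡ 1 × 9 (mod 10)
Multiplying step by step:
  1 × 9 = 9 ≡ 9 (mod 10)
Result: 9^5 ≡ 9 (mod 10)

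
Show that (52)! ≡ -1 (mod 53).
(52)! mod 53 = 52. Since this equals -1 (mod 53), Wilson confirms 53 is prime.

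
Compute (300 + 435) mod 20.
15

(300 + 435) = 735
735 mod 20 = 15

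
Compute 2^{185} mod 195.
32

Using successive squaring:
Binary expansion of 185: 10111001
Powers of 2 mod 195 (each is the square of the previous):
  2^1 ≡ 2 (mod 195)
  2^2 ≡ 2² = 4 ≡ 4 (mod 195)
  2^4 ≡ 4² = 16 ≡ 16 (mod 195)
  2^8 ≡ 16² = 256 ≡ 61 (mod 195)
  2^16 ≡ 61² = 3721 ≡ 16 (mod 195)
  2^32 ≡ 16² = 256 ≡ 61 (mod 195)
  2^64 ≡ 61² = 3721 ≡ 16 (mod 195)
  2^128 ≡ 16² = 256 ≡ 61 (mod 195)
185 = 128 + 32 + 16 + 8 + 1, so 2^185 = 2^128 × 2^32 × 2^16 × 2^8 × 2^1 ≡ 61 × 61 × 16 × 61 × 2 (mod 195)
Multiplying step by step:
  61 × 61 = 3721 ≡ 16 (mod 195)
  16 × 16 = 256 ≡ 61 (mod 195)
  61 × 61 = 3721 ≡ 16 (mod 195)
  16 × 2 = 32 ≡ 32 (mod 195)
Result: 2^185 ≡ 32 (mod 195)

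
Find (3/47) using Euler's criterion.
(3/47) = 3^{23} mod 47 = 1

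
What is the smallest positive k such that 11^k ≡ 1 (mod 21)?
Powers of 11 mod 21: 11^1≡11, 11^2≡16, 11^3≡8, 11^4≡4, 11^5≡2, 11^6≡1. Order = 6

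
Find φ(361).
342

Prime factorization: 361 = 19^2
Using the formula φ(n) = n × Π(1 - 1/p) for each prime factor p:
φ(361) = 361 × (1 - 1/19)
φ(361) = 342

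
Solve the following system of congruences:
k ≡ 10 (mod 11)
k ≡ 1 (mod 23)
208

Using the Chinese Remainder Theorem:
M = product of moduli = 253
For equation 1: M_1 = 23, 23 ≡ 1 (mod 11), inverse of 23 mod 11 is 1 (check: 1 × 1 = 1 ≡ 1 (mod 11))
For equation 2: M_2 = 11, 11 ≡ 11 (mod 23), inverse of 11 mod 23 is 21 (check: 11 × 21 = 231 ≡ 1 (mod 23))
Combine: k ≡ Σ r_i×M_i×(M_i⁻¹ mod m_i) = 10×23×1 + 1×11×21 = 230 + 231 = 461
461 mod 253 = 208
k ≡ 208 (mod 253)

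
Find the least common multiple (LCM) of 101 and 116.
11716

First find GCD(101, 116) using the Euclidean algorithm:
101 = 0 × 116 + 101
116 = 1 × 101 + 15
101 = 6 × 15 + 11
15 = 1 × 11 + 4
11 = 2 × 4 + 3
4 = 1 × 3 + 1
3 = 3 × 1 + 0
GCD(101, 116) = 1

LCM formula: LCM(a, b) = (a × b) / GCD(a, b)
LCM(101, 116) = (101 × 116) / 1
LCM(101, 116) = 11716 / 1
LCM(101, 116) = 11716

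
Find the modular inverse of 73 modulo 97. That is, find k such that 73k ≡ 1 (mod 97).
4

Using Extended Euclidean Algorithm:
gcd(73, 97) = 1
Bezout coefficients: 73 × 4 + 97 × -3 = 1
So 73 × 4 ≡ 1 (mod 97)
The inverse is 4 mod 97 = 4
Verification: 73 × 4 = 292 = 3 × 97 + 1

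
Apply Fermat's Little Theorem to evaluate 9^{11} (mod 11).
9

By Fermat's Little Theorem, a^(p-1) ≡ 1 (mod p) for prime p and gcd(a, p) = 1
Here p = 11, so 9^10 ≡ 1 (mod 11)
We can reduce the exponent: 11 mod 10 = 1
So 9^11 ≡ 9^1 (mod 11)
Computing: 9^1 mod 11 = 9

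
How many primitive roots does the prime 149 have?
Number of primitive roots mod 149 = φ(148) = 72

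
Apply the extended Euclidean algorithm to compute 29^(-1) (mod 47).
Extended GCD: 29(13) + 47(-8) = 1. So 29^(-1) ≡ 13 ≡ 13 (mod 47). Verify: 29 × 13 = 377 ≡ 1 (mod 47)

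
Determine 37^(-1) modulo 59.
37^(-1) ≡ 8 (mod 59). Verification: 37 × 8 = 296 ≡ 1 (mod 59)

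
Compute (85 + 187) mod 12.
8

(85 + 187) = 272
272 mod 12 = 8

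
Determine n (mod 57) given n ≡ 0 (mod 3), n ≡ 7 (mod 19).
45

Using the Chinese Remainder Theorem:
M = product of moduli = 57
For equation 1: M_1 = 19, 19 ≡ 1 (mod 3), inverse of 19 mod 3 is 1 (check: 1 × 1 = 1 ≡ 1 (mod 3))
For equation 2: M_2 = 3, 3 ≡ 3 (mod 19), inverse of 3 mod 19 is 13 (check: 3 × 13 = 39 ≡ 1 (mod 19))
Combine: n ≡ Σ r_i×M_i×(M_i⁻¹ mod m_i) = 0×19×1 + 7×3×13 = 0 + 273 = 273
273 mod 57 = 45
n ≡ 45 (mod 57)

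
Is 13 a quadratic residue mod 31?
By Euler's criterion: 13^{15} ≡ 30 (mod 31). Since this equals -1 (≡ 30), 13 is not a QR.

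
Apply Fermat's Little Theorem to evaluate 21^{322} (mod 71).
54

By Fermat's Little Theorem, a^(p-1) ≡ 1 (mod p) for prime p and gcd(a, p) = 1
Here p = 71, so 21^70 ≡ 1 (mod 71)
We can reduce the exponent: 322 mod 70 = 42
So 21^322 ≡ 21^42 (mod 71)
Computing: 21^42 mod 71 = 54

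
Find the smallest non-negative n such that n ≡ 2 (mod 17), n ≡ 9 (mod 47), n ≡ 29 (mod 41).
25859

Using the Chinese Remainder Theorem:
M = product of moduli = 32759
For equation 1: M_1 = 1927, 1927 ≡ 6 (mod 17), inverse of 1927 mod 17 is 3 (check: 6 × 3 = 18 ≡ 1 (mod 17))
For equation 2: M_2 = 697, 697 ≡ 39 (mod 47), inverse of 697 mod 47 is 41 (check: 39 × 41 = 1599 ≡ 1 (mod 47))
For equation 3: M_3 = 799, 799 ≡ 20 (mod 41), inverse of 799 mod 41 is 39 (check: 20 × 39 = 780 ≡ 1 (mod 41))
Combine: n ≡ Σ r_i×M_i×(M_i⁻¹ mod m_i) = 2×1927×3 + 9×697×41 + 29×799×39 = 11562 + 257193 + 903669 = 1172424
1172424 mod 32759 = 25859
n ≡ 25859 (mod 32759)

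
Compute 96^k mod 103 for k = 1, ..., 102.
g^1, g^2, ..., g^{102} mod 103: {96, 49, 69, 32, 85, 23, 45, 97, 42, 15, 101, 14, 5, 68, 39, 36, 57, 13, 12, 19, 73, 4, 75, 93, 70, 25, 31, 92, 77, 79, 65, 60, 95, 56, 20, 66, 53, 41, 22, 52, 48, 76, 86, 16, 94, 63, 74, 100, 21, 59, 102, 7, 54, 34, 71, 18, 80, 58, 6, 61, 88, 2, 89, 98, 35, 64, 67, 46, 90, 91, 84, 30, 99, 28, 10, 33, 78, 72, 11, 26, 24, 38, 43, 8, 47, 83, 37, 50, 62, 81, 51, 55, 27, 17, 87, 9, 40, 29, 3, 82, 44, 1}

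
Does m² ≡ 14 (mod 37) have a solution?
By Euler's criterion: 14^{18} ≡ 36 (mod 37). Since this equals -1 (≡ 36), 14 is not a QR.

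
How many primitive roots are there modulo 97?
32

The number of primitive roots modulo p is φ(p-1) = φ(96)
φ(96) = 32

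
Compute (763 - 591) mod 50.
22

(763 - 591) = 172
172 mod 50 = 22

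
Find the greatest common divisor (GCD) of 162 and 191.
1

Using the Euclidean algorithm:
162 = 0 × 191 + 162
191 = 1 × 162 + 29
162 = 5 × 29 + 17
29 = 1 × 17 + 12
17 = 1 × 12 + 5
12 = 2 × 5 + 2
5 = 2 × 2 + 1
2 = 2 × 1 + 0

GCD(162, 191) = 1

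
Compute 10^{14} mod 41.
37

Using successive squaring:
Binary expansion of 14: 1110
Powers of 10 mod 41 (each is the square of the previous):
  10^1 ≡ 10 (mod 41)
  10^2 ≡ 10² = 100 ≡ 18 (mod 41)
  10^4 ≡ 18² = 324 ≡ 37 (mod 41)
  10^8 ≡ 37² = 1369 ≡ 16 (mod 41)
14 = 8 + 4 + 2, so 10^14 = 10^8 × 10^4 × 10^2 ≡ 16 × 37 × 18 (mod 41)
Multiplying step by step:
  16 × 37 = 592 ≡ 18 (mod 41)
  18 × 18 = 324 ≡ 37 (mod 41)
Result: 10^14 ≡ 37 (mod 41)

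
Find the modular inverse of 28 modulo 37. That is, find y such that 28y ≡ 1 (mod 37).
4

Using Extended Euclidean Algorithm:
gcd(28, 37) = 1
Bezout coefficients: 28 × 4 + 37 × -3 = 1
So 28 × 4 ≡ 1 (mod 37)
The inverse is 4 mod 37 = 4
Verification: 28 × 4 = 112 = 3 × 37 + 1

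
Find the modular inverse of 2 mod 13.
2^(-1) ≡ 7 (mod 13). Verification: 2 × 7 = 14 ≡ 1 (mod 13)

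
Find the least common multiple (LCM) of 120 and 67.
8040

First find GCD(120, 67) using the Euclidean algorithm:
120 = 1 × 67 + 53
67 = 1 × 53 + 14
53 = 3 × 14 + 11
14 = 1 × 11 + 3
11 = 3 × 3 + 2
3 = 1 × 2 + 1
2 = 2 × 1 + 0
GCD(120, 67) = 1

LCM formula: LCM(a, b) = (a × b) / GCD(a, b)
LCM(120, 67) = (120 × 67) / 1
LCM(120, 67) = 8040 / 1
LCM(120, 67) = 8040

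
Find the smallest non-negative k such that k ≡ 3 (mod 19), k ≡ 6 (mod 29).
383

Using the Chinese Remainder Theorem:
M = product of moduli = 551
For equation 1: M_1 = 29, 29 ≡ 10 (mod 19), inverse of 29 mod 19 is 2 (check: 10 × 2 = 20 ≡ 1 (mod 19))
For equation 2: M_2 = 19, 19 ≡ 19 (mod 29), inverse of 19 mod 29 is 26 (check: 19 × 26 = 494 ≡ 1 (mod 29))
Combine: k ≡ Σ r_i×M_i×(M_i⁻¹ mod m_i) = 3×29×2 + 6×19×26 = 174 + 2964 = 3138
3138 mod 551 = 383
k ≡ 383 (mod 551)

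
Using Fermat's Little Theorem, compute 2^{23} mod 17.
9

By Fermat's Little Theorem, a^(p-1) ≡ 1 (mod p) for prime p and gcd(a, p) = 1
Here p = 17, so 2^16 ≡ 1 (mod 17)
We can reduce the exponent: 23 mod 16 = 7
So 2^23 ≡ 2^7 (mod 17)
Computing: 2^7 mod 17 = 9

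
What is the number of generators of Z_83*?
Number of primitive roots mod 83 = φ(82) = 40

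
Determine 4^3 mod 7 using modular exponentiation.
3 = 2 + 1 (binary 11). Repeated squaring mod 7: 4^1 ≡ 4; 4^2 ≡ 4² = 16 ≡ 2. Multiply: 4^3 = 4^2 × 4^1 ≡ 2 × 4 (mod 7): 2 × 4 = 8 ≡ 1. So 4^3 ≡ 1 (mod 7).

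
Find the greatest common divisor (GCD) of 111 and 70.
1

Using the Euclidean algorithm:
111 = 1 × 70 + 41
70 = 1 × 41 + 29
41 = 1 × 29 + 12
29 = 2 × 12 + 5
12 = 2 × 5 + 2
5 = 2 × 2 + 1
2 = 2 × 1 + 0

GCD(111, 70) = 1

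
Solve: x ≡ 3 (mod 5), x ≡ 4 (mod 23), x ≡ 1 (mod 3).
M = 5 × 23 × 3 = 345. M₁ = 69, y₁ ≡ 4 (mod 5). M₂ = 15, y₂ ≡ 20 (mod 23). M₃ = 115, y₃ ≡ 1 (mod 3). x = 3×69×4 + 4×15×20 + 1×115×1 ≡ 73 (mod 345)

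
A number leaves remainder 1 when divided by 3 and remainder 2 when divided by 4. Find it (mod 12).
M = 3 × 4 = 12. M₁ = 4, y₁ ≡ 1 (mod 3). M₂ = 3, y₂ ≡ 3 (mod 4). t = 1×4×1 + 2×3×3 ≡ 10 (mod 12)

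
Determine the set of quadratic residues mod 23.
QRs mod 23: {1, 2, 3, 4, 6, 8, 9, 12, 13, 16, 18}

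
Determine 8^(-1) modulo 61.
8^(-1) ≡ 23 (mod 61). Verification: 8 × 23 = 184 ≡ 1 (mod 61)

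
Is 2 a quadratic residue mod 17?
By Euler's criterion: 2^{8} ≡ 1 (mod 17). Since this equals 1, 2 is a QR.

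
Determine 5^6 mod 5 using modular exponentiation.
5 ≡ 0 (mod 5). 6 = 4 + 2 (binary 110). Repeated squaring mod 5: 0^1 ≡ 0; 0^2 ≡ 0² = 0 ≡ 0; 0^4 ≡ 0² = 0 ≡ 0. Multiply: 5^6 ≡ 0^4 × 0^2 ≡ 0 × 0 (mod 5): 0 × 0 = 0 ≡ 0. So 5^6 ≡ 0 (mod 5).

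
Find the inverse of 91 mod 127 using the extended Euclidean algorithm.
Extended GCD: 91(-60) + 127(43) = 1. So 91^(-1) ≡ 67 ≡ 67 (mod 127). Verify: 91 × 67 = 6097 ≡ 1 (mod 127)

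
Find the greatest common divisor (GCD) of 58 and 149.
1

Using the Euclidean algorithm:
58 = 0 × 149 + 58
149 = 2 × 58 + 33
58 = 1 × 33 + 25
33 = 1 × 25 + 8
25 = 3 × 8 + 1
8 = 8 × 1 + 0

GCD(58, 149) = 1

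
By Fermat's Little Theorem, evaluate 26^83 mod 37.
By Fermat: 26^{36} ≡ 1 (mod 37). 83 = 2×36 + 11. So 26^{83} ≡ 26^{11} ≡ 10 (mod 37)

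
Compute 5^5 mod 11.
5 = 4 + 1 (binary 101). Repeated squaring mod 11: 5^1 ≡ 5; 5^2 ≡ 5² = 25 ≡ 3; 5^4 ≡ 3² = 9 ≡ 9. Multiply: 5^5 = 5^4 × 5^1 ≡ 9 × 5 (mod 11): 9 × 5 = 45 ≡ 1. So 5^5 ≡ 1 (mod 11).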